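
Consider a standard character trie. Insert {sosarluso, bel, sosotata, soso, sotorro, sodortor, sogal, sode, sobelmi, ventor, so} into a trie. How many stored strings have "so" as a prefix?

9

Traverse to the node for "so", then collect every word in that subtree.
Words under "so": so, sobelmi, sode, sodortor, sogal, sosarluso, soso, sosotata, sotorro
Count: 9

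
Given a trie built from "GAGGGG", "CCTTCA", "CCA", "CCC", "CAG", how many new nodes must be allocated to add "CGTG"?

3

"C" is already a path in the trie; the remaining "GTG" must be added.
New nodes needed: |"CGTG"| − 1 = 4 − 1 = 3.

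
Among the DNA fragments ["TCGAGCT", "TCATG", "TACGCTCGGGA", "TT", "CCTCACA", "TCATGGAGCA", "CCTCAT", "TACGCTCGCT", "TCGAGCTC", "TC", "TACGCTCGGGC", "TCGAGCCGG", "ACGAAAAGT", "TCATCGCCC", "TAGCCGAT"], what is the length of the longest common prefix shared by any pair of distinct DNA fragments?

Look for the deepest trie node that still has at least two words in its subtree.
"TACGCTCGGGA" and "TACGCTCGGGC" agree on "TACGCTCGGG" (10 characters) before diverging; nothing deeper is shared.
Longest shared-prefix length: 10

10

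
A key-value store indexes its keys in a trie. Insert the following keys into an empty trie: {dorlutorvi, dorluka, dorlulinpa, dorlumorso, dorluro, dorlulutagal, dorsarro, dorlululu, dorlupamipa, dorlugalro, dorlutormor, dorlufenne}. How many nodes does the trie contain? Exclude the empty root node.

56

For each word, the new-node count is its length minus the longest prefix already in the trie:
  "dorlutorvi" → 10 new (d, o, r, l, u, t, o, r, v, i)
  "dorluka" → prefix "dorlu" already present; 2 new (k, a)
  "dorlulinpa" → prefix "dorlu" already present; 5 new (l, i, n, p, a)
  "dorlumorso" → prefix "dorlu" already present; 5 new (m, o, r, s, o)
  "dorluro" → prefix "dorlu" already present; 2 new (r, o)
  "dorlulutagal" → prefix "dorlul" already present; 6 new (u, t, a, g, a, l)
  "dorsarro" → prefix "dor" already present; 5 new (s, a, r, r, o)
  "dorlululu" → prefix "dorlulu" already present; 2 new (l, u)
  "dorlupamipa" → prefix "dorlu" already present; 6 new (p, a, m, i, p, a)
  "dorlugalro" → prefix "dorlu" already present; 5 new (g, a, l, r, o)
  "dorlutormor" → prefix "dorlutor" already present; 3 new (m, o, r)
  "dorlufenne" → prefix "dorlu" already present; 5 new (f, e, n, n, e)
Total nodes = 10 + 2 + 5 + 5 + 2 + 6 + 5 + 2 + 6 + 5 + 3 + 5 = 56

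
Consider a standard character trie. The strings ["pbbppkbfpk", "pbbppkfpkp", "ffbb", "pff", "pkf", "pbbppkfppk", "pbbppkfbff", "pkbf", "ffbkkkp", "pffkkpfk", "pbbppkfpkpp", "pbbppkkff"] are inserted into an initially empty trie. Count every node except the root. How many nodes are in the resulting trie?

42

Count nodes per top-level branch (shared prefixes stored once):
  'f'-branch (ffbb, ffbkkkp): 8 nodes
  'p'-branch (pbbppkbfpk, pbbppkfbff, pbbppkfpkp, pbbppkfpkpp, pbbppkfppk, pbbppkkff, pff, pffkkpfk, pkbf, pkf): 34 nodes
Sum: 42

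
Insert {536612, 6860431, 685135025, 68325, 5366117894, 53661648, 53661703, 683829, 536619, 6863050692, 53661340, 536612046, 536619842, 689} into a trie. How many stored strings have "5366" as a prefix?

Walk to "5366"; the words in its subtree are exactly those with that prefix.
Words under "5366": 5366117894, 536612, 536612046, 53661340, 53661648, 53661703, 536619, 536619842
Count: 8

8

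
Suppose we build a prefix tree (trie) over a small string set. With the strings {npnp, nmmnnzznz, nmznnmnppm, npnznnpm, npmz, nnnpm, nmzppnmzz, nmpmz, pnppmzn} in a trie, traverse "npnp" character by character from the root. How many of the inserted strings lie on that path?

Check each prefix of "npnp" against the stored set — each match is an end-marker on the path.
Prefixes of the query that are stored words: "npnp"
Count: 1

1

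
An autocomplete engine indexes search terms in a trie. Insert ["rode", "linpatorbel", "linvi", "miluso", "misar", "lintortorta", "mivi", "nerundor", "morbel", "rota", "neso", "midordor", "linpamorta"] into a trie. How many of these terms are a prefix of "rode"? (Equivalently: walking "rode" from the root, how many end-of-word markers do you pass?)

1

Check each prefix of "rode" against the stored set — each match is an end-marker on the path.
Prefixes of the query that are stored words: "rode"
Count: 1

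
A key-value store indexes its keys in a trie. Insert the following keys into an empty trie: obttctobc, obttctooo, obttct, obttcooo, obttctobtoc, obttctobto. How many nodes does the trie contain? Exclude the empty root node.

Trie structure (* marks end of a word):
(root)
└─ o
   └─ b
      └─ t
         └─ t
            └─ c
               ├─ o
               │  └─ o
               │     └─ o *
               └─ t *
                  └─ o
                     ├─ b
                     │  ├─ c *
                     │  └─ t
                     │     └─ o *
                     │        └─ c *
                     └─ o
                        └─ o *
Counting every labelled node above: 17.

17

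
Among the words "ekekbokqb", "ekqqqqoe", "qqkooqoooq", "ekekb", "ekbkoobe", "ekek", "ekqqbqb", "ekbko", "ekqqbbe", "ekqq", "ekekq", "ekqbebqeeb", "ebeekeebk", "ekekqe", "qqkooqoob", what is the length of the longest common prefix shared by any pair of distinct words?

Look for the deepest trie node that still has at least two words in its subtree.
e.g. "qqkooqoob" and "qqkooqoooq" share the prefix "qqkooqoo" of length 8; no pair shares a longer one.
Longest shared-prefix length: 8

8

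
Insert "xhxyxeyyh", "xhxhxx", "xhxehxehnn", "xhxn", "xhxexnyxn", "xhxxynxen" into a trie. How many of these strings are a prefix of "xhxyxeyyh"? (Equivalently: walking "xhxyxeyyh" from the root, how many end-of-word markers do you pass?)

Traverse "xhxyxeyyh" character by character; count nodes along the way that are marked as word ends.
Prefixes of the query that are stored words: "xhxyxeyyh"
Count: 1

1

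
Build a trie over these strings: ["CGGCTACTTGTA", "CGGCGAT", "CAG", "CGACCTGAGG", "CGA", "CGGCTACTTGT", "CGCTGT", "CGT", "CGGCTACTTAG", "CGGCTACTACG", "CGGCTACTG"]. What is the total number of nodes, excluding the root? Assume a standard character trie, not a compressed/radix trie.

36

Trie structure (* marks end of a word):
(root)
└─ C
   ├─ A
   │  └─ G *
   └─ G
      ├─ A *
      │  └─ C
      │     └─ C
      │        └─ T
      │           └─ G
      │              └─ A
      │                 └─ G
      │                    └─ G *
      ├─ C
      │  └─ T
      │     └─ G
      │        └─ T *
      ├─ G
      │  └─ C
      │     ├─ G
      │     │  └─ A
      │     │     └─ T *
      │     └─ T
      │        └─ A
      │           └─ C
      │              └─ T
      │                 ├─ A
      │                 │  └─ C
      │                 │     └─ G *
      │                 ├─ G *
      │                 └─ T
      │                    ├─ A
      │                    │  └─ G *
      │                    └─ G
      │                       └─ T *
      │                          └─ A *
      └─ T *
Counting every labelled node above: 36.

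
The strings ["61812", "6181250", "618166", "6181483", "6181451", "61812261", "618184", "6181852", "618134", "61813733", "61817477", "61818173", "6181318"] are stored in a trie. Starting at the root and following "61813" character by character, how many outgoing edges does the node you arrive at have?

The children of the "61813" node are the distinct next characters among strings starting with "61813".
Distinct next characters after "61813": 1, 4, 7.
That node has 3 child edges.

3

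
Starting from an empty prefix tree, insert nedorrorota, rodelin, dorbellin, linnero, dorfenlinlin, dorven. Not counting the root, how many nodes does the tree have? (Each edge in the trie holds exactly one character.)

46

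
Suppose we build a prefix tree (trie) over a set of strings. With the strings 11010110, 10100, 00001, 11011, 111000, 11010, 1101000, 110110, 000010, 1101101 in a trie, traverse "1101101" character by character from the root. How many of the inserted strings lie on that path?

3

Traverse "1101101" character by character; count nodes along the way that are marked as word ends.
Prefixes of the query that are stored words: "11011", "110110", "1101101"
Count: 3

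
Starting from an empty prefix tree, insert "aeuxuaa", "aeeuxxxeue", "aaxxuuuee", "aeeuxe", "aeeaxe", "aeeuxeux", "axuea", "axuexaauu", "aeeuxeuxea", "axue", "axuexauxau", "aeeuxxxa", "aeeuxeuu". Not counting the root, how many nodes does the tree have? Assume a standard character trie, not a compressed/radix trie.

Trace insertions, counting only characters that open a new branch:
  "aeuxuaa" → 7 new (a, e, u, x, u, a, a)
  "aeeuxxxeue" → prefix "ae" already present; 8 new (e, u, x, x, x, e, u, e)
  "aaxxuuuee" → prefix "a" already present; 8 new (a, x, x, u, u, u, e, e)
  "aeeuxe" → prefix "aeeux" already present; 1 new (e)
  "aeeaxe" → prefix "aee" already present; 3 new (a, x, e)
  "aeeuxeux" → prefix "aeeuxe" already present; 2 new (u, x)
  "axuea" → prefix "a" already present; 4 new (x, u, e, a)
  "axuexaauu" → prefix "axue" already present; 5 new (x, a, a, u, u)
  "aeeuxeuxea" → prefix "aeeuxeux" already present; 2 new (e, a)
  "axue" → prefix "axue" already present; 0 new (none)
  "axuexauxau" → prefix "axuexa" already present; 4 new (u, x, a, u)
  "aeeuxxxa" → prefix "aeeuxxx" already present; 1 new (a)
  "aeeuxeuu" → prefix "aeeuxeu" already present; 1 new (u)
Total nodes = 7 + 8 + 8 + 1 + 3 + 2 + 4 + 5 + 2 + 0 + 4 + 1 + 1 = 46

46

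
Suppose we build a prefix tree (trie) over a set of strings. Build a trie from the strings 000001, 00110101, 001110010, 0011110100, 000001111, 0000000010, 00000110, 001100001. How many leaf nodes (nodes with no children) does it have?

7

A leaf is a node with no children — equivalently, the end of a word that is not a proper prefix of any other stored word.
Those words: "0000000010", "00000110", "000001111", "001100001", "00110101", "001110010", "0011110100"
Leaf count: 7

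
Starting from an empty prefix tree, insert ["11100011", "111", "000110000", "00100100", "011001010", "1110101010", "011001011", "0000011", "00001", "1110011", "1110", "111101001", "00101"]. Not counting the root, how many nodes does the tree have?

52

Insert word by word; a character creates a node only if that edge doesn't already exist:
  "11100011" → 8 new (1, 1, 1, 0, 0, 0, 1, 1)
  "111" → prefix "111" already present; 0 new (none)
  "000110000" → 9 new (0, 0, 0, 1, 1, 0, 0, 0, 0)
  "00100100" → prefix "00" already present; 6 new (1, 0, 0, 1, 0, 0)
  "011001010" → prefix "0" already present; 8 new (1, 1, 0, 0, 1, 0, 1, 0)
  "1110101010" → prefix "1110" already present; 6 new (1, 0, 1, 0, 1, 0)
  "011001011" → prefix "01100101" already present; 1 new (1)
  "0000011" → prefix "000" already present; 4 new (0, 0, 1, 1)
  "00001" → prefix "0000" already present; 1 new (1)
  "1110011" → prefix "11100" already present; 2 new (1, 1)
  "1110" → prefix "1110" already present; 0 new (none)
  "111101001" → prefix "111" already present; 6 new (1, 0, 1, 0, 0, 1)
  "00101" → prefix "0010" already present; 1 new (1)
Total nodes = 8 + 0 + 9 + 6 + 8 + 6 + 1 + 4 + 1 + 2 + 0 + 6 + 1 = 52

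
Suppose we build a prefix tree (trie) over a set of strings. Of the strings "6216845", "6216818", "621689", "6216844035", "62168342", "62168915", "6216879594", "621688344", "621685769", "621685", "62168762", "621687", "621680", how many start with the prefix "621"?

Walk to "621"; the words in its subtree are exactly those with that prefix.
Words under "621": 621680, 6216818, 62168342, 6216844035, 6216845, 621685, 621685769, 621687, 62168762, 6216879594, 621688344, 621689, 62168915
Count: 13

13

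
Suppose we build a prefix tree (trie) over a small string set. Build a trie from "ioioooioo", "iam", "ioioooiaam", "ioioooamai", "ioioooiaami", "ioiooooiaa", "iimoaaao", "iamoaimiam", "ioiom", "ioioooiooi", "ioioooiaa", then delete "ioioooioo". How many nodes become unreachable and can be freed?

0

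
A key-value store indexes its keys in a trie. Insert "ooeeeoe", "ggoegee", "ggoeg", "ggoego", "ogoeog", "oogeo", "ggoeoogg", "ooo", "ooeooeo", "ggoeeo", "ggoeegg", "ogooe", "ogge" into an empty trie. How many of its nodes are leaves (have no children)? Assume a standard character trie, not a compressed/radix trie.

12

Leaves are exactly the stored words that no other stored word extends.
Those words: "ggoeegg", "ggoeeo", "ggoegee", "ggoego", "ggoeoogg", "ogge", "ogoeog", "ogooe", "ooeeeoe", "ooeooeo", "oogeo", "ooo"
Leaf count: 12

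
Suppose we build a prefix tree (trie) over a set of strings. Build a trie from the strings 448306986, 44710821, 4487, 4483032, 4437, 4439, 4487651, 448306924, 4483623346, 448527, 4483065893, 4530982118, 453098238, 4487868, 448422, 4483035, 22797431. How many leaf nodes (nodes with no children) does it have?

16

A leaf is a node with no children — equivalently, the end of a word that is not a proper prefix of any other stored word.
Those words: "22797431", "4437", "4439", "44710821", "4483032", "4483035", "4483065893", "448306924", "448306986", "4483623346", "448422", "448527", "4487651", "4487868", "4530982118", "453098238"
Leaf count: 16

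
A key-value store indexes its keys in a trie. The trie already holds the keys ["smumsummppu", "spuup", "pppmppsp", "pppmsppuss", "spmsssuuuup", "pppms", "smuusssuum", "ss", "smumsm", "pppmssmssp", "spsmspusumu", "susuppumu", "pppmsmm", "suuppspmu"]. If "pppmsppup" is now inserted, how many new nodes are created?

1

The longest prefix of "pppmsppup" already in the trie is "pppmsppu" (length 8).
So 9 − 8 = 1 new nodes.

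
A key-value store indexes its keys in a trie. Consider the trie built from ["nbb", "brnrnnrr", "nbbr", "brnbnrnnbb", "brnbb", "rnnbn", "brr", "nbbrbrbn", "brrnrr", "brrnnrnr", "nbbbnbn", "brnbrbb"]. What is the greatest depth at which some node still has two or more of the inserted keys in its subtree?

4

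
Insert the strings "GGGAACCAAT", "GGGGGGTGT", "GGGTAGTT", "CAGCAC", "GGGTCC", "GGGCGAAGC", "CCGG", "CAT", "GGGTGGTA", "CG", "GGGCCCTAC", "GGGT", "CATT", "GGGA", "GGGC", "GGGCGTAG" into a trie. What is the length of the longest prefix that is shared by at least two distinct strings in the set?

The deepest shared node is where two words last agree before diverging.
"GGGCGAAGC" and "GGGCGTAG" agree on "GGGCG" (5 characters) before diverging; nothing deeper is shared.
Longest shared-prefix length: 5

5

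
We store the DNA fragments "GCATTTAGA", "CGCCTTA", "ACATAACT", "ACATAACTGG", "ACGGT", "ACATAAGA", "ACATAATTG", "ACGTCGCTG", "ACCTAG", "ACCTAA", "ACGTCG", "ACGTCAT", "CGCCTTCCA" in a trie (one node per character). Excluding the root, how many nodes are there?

50

Insert word by word; a character creates a node only if that edge doesn't already exist:
  "GCATTTAGA" → 9 new (G, C, A, T, T, T, A, G, A)
  "CGCCTTA" → 7 new (C, G, C, C, T, T, A)
  "ACATAACT" → 8 new (A, C, A, T, A, A, C, T)
  "ACATAACTGG" → prefix "ACATAACT" already present; 2 new (G, G)
  "ACGGT" → prefix "AC" already present; 3 new (G, G, T)
  "ACATAAGA" → prefix "ACATAA" already present; 2 new (G, A)
  "ACATAATTG" → prefix "ACATAA" already present; 3 new (T, T, G)
  "ACGTCGCTG" → prefix "ACG" already present; 6 new (T, C, G, C, T, G)
  "ACCTAG" → prefix "AC" already present; 4 new (C, T, A, G)
  "ACCTAA" → prefix "ACCTA" already present; 1 new (A)
  "ACGTCG" → prefix "ACGTCG" already present; 0 new (none)
  "ACGTCAT" → prefix "ACGTC" already present; 2 new (A, T)
  "CGCCTTCCA" → prefix "CGCCTT" already present; 3 new (C, C, A)
Total nodes = 9 + 7 + 8 + 2 + 3 + 2 + 3 + 6 + 4 + 1 + 0 + 2 + 3 = 50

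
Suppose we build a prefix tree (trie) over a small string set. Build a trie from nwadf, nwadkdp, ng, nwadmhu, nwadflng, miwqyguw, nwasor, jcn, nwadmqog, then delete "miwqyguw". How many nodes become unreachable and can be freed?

8

A node on "miwqyguw"'s path can go only if nothing else ends at it or branches off below it.
No other word shares any prefix with "miwqyguw", so all 8 of its nodes go.
Nodes removed: 8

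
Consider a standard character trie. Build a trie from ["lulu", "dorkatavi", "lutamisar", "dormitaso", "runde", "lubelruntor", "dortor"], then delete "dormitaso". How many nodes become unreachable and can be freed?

6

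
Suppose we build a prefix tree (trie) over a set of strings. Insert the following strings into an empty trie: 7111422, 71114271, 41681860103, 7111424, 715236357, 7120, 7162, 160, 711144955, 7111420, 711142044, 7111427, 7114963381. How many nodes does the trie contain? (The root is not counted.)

49

Count nodes per top-level branch (shared prefixes stored once):
  '1'-branch (160): 3 nodes
  '4'-branch (41681860103): 11 nodes
  '7'-branch (7111420, 711142044, 7111422, 7111424, 7111427, 71114271, 711144955, 7114963381, 7120, 715236357, 7162): 35 nodes
Sum: 49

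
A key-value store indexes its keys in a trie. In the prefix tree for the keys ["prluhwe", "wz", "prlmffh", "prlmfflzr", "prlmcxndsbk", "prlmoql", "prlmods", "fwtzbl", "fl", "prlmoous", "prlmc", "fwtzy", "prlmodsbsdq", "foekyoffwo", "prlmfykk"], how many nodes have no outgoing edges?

Leaves are exactly the stored words that no other stored word extends.
Those words: "fl", "foekyoffwo", "fwtzbl", "fwtzy", "prlmcxndsbk", "prlmffh", "prlmfflzr", "prlmfykk", "prlmodsbsdq", "prlmoous", "prlmoql", "prluhwe", "wz"
Leaf count: 13

13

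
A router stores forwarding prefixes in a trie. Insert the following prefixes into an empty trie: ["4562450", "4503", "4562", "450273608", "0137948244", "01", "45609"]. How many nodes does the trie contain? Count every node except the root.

27

Trace insertions, counting only characters that open a new branch:
  "4562450" → 7 new (4, 5, 6, 2, 4, 5, 0)
  "4503" → prefix "45" already present; 2 new (0, 3)
  "4562" → prefix "4562" already present; 0 new (none)
  "450273608" → prefix "450" already present; 6 new (2, 7, 3, 6, 0, 8)
  "0137948244" → 10 new (0, 1, 3, 7, 9, 4, 8, 2, 4, 4)
  "01" → prefix "01" already present; 0 new (none)
  "45609" → prefix "456" already present; 2 new (0, 9)
Total nodes = 7 + 2 + 0 + 6 + 10 + 0 + 2 = 27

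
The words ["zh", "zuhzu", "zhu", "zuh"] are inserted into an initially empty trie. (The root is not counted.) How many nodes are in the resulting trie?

Insert word by word; a character creates a node only if that edge doesn't already exist:
  "zh" → 2 new (z, h)
  "zuhzu" → prefix "z" already present; 4 new (u, h, z, u)
  "zhu" → prefix "zh" already present; 1 new (u)
  "zuh" → prefix "zuh" already present; 0 new (none)
Total nodes = 2 + 4 + 1 + 0 = 7

7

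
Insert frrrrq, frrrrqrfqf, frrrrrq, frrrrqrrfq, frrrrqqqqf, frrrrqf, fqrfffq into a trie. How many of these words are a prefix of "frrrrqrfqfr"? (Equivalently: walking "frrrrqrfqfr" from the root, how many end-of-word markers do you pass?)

2

Walk "frrrrqrfqfr" from the root; an end-of-word marker is hit whenever a stored word is a prefix of "frrrrqrfqfr".
Prefixes of the query that are stored words: "frrrrq", "frrrrqrfqf"
Count: 2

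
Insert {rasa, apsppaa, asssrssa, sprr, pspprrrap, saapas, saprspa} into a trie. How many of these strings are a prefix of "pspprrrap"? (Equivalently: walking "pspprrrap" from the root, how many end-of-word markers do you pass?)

Check each prefix of "pspprrrap" against the stored set — each match is an end-marker on the path.
Prefixes of the query that are stored words: "pspprrrap"
Count: 1

1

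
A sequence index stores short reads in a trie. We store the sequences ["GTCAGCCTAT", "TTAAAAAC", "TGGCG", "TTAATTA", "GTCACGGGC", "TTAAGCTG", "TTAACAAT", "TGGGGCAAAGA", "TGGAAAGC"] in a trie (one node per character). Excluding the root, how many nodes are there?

51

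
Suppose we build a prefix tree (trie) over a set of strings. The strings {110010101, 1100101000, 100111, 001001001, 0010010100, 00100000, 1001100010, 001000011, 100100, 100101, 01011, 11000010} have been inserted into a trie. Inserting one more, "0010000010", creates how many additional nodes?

Walking "0010000010" from the root, the first 8 characters ("00100000") follow existing edges; "1" is the first miss.
New nodes needed: |"0010000010"| − 8 = 10 − 8 = 2.

2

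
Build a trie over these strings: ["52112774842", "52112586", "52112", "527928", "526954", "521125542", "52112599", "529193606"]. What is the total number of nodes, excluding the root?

34

Count nodes per top-level branch (shared prefixes stored once):
  '5'-branch (52112, 521125542, 52112586, 52112599, 52112774842, 526954, 527928, 529193606): 34 nodes
Sum: 34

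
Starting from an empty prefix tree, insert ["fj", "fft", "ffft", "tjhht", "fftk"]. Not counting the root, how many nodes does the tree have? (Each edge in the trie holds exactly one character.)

12

Insert word by word; a character creates a node only if that edge doesn't already exist:
  "fj" → 2 new (f, j)
  "fft" → prefix "f" already present; 2 new (f, t)
  "ffft" → prefix "ff" already present; 2 new (f, t)
  "tjhht" → 5 new (t, j, h, h, t)
  "fftk" → prefix "fft" already present; 1 new (k)
Total nodes = 2 + 2 + 2 + 5 + 1 = 12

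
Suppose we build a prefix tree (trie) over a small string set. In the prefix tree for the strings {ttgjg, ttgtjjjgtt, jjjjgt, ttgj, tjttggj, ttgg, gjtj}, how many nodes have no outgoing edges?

6

A leaf is a node with no children — equivalently, the end of a word that is not a proper prefix of any other stored word.
Those words: "gjtj", "jjjjgt", "tjttggj", "ttgg", "ttgjg", "ttgtjjjgtt"
Leaf count: 6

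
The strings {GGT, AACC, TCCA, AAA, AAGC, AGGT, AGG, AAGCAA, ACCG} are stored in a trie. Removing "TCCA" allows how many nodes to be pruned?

4

A node on "TCCA"'s path can go only if nothing else ends at it or branches off below it.
No other word shares any prefix with "TCCA", so all 4 of its nodes go.
Nodes removed: 4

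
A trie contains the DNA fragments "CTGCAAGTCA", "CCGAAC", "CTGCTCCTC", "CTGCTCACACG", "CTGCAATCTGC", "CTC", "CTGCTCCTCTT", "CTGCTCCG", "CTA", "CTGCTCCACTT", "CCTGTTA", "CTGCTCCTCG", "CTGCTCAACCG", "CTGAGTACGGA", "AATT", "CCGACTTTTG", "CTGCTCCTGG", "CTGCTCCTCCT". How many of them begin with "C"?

17

Traverse to the node for "C", then collect every word in that subtree.
Words under "C": CCGAAC, CCGACTTTTG, CCTGTTA, CTA, CTC, CTGAGTACGGA, CTGCAAGTCA, CTGCAATCTGC, CTGCTCAACCG, CTGCTCACACG, CTGCTCCACTT, CTGCTCCG, CTGCTCCTC, CTGCTCCTCCT, CTGCTCCTCG, CTGCTCCTCTT, CTGCTCCTGG
Count: 17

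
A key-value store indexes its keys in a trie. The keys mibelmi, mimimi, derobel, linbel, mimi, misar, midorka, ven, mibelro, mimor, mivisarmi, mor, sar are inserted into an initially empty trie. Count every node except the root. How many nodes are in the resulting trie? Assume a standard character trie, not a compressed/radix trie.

51

Count nodes per top-level branch (shared prefixes stored once):
  'd'-branch (derobel): 7 nodes
  'l'-branch (linbel): 6 nodes
  'm'-branch (mibelmi, mibelro, midorka, mimi, mimimi, mimor, misar, mivisarmi, mor): 32 nodes
  's'-branch (sar): 3 nodes
  'v'-branch (ven): 3 nodes
Sum: 51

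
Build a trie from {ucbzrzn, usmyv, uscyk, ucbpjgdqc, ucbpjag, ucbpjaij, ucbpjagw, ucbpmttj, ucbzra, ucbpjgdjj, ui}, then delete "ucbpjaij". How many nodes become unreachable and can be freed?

2

A node on "ucbpjaij"'s path can go only if nothing else ends at it or branches off below it.
The suffix "ij" (2 nodes) is used only by "ucbpjaij"; the node for "ucbpja" still has the child "g", so pruning stops there.
Nodes removed: 2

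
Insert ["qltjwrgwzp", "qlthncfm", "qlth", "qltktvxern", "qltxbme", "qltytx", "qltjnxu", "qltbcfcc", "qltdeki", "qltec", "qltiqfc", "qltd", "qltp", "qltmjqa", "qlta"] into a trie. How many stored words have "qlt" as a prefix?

Filter for entries beginning with "qlt":
Matches: "qlta", "qltbcfcc", "qltd", "qltdeki", "qltec", "qlth", "qlthncfm", "qltiqfc", "qltjnxu", "qltjwrgwzp", "qltktvxern", "qltmjqa", "qltp", "qltxbme", "qltytx"
Count: 15

15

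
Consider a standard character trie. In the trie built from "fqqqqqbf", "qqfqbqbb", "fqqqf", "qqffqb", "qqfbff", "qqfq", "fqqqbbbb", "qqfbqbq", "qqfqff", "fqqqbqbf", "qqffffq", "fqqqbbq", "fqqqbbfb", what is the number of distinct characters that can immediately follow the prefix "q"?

1

Follow the path "q" to its node, then look at its outgoing edges.
Characters that immediately follow "q" among the stored strings: {q}.
That node has 1 child edge.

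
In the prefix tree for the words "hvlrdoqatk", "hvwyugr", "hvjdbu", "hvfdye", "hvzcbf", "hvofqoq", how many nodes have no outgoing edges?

6

Leaves are exactly the stored words that no other stored word extends.
Those words: "hvfdye", "hvjdbu", "hvlrdoqatk", "hvofqoq", "hvwyugr", "hvzcbf"
Leaf count: 6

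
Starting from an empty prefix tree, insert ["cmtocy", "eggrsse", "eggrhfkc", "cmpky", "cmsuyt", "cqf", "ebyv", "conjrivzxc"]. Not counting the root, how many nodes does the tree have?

Trie structure (* marks end of a word):
(root)
├─ c
│  ├─ m
│  │  ├─ p
│  │  │  └─ k
│  │  │     └─ y *
│  │  ├─ s
│  │  │  └─ u
│  │  │     └─ y
│  │  │        └─ t *
│  │  └─ t
│  │     └─ o
│  │        └─ c
│  │           └─ y *
│  ├─ o
│  │  └─ n
│  │     └─ j
│  │        └─ r
│  │           └─ i
│  │              └─ v
│  │                 └─ z
│  │                    └─ x
│  │                       └─ c *
│  └─ q
│     └─ f *
└─ e
   ├─ b
   │  └─ y
   │     └─ v *
   └─ g
      └─ g
         └─ r
            ├─ h
            │  └─ f
            │     └─ k
            │        └─ c *
            └─ s
               └─ s
                  └─ e *
Counting every labelled node above: 38.

38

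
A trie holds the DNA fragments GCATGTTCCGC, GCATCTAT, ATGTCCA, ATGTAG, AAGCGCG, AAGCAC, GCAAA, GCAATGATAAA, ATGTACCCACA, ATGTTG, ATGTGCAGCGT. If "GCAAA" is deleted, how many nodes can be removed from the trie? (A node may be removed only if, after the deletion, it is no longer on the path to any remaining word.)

Walk "GCAAA" from the leaf back toward the root, removing each node that no remaining word uses.
The suffix "A" (1 node) is used only by "GCAAA"; the node for "GCAA" still has the child "T", so pruning stops there.
Nodes removed: 1

1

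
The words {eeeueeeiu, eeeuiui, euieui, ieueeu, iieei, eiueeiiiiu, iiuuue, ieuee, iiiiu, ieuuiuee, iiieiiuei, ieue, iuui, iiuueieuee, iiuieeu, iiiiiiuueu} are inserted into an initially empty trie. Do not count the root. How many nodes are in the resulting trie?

73

For each word, the new-node count is its length minus the longest prefix already in the trie:
  "eeeueeeiu" → 9 new (e, e, e, u, e, e, e, i, u)
  "eeeuiui" → prefix "eeeu" already present; 3 new (i, u, i)
  "euieui" → prefix "e" already present; 5 new (u, i, e, u, i)
  "ieueeu" → 6 new (i, e, u, e, e, u)
  "iieei" → prefix "i" already present; 4 new (i, e, e, i)
  "eiueeiiiiu" → prefix "e" already present; 9 new (i, u, e, e, i, i, i, i, u)
  "iiuuue" → prefix "ii" already present; 4 new (u, u, u, e)
  "ieuee" → prefix "ieuee" already present; 0 new (none)
  "iiiiu" → prefix "ii" already present; 3 new (i, i, u)
  "ieuuiuee" → prefix "ieu" already present; 5 new (u, i, u, e, e)
  "iiieiiuei" → prefix "iii" already present; 6 new (e, i, i, u, e, i)
  "ieue" → prefix "ieue" already present; 0 new (none)
  "iuui" → prefix "i" already present; 3 new (u, u, i)
  "iiuueieuee" → prefix "iiuu" already present; 6 new (e, i, e, u, e, e)
  "iiuieeu" → prefix "iiu" already present; 4 new (i, e, e, u)
  "iiiiiiuueu" → prefix "iiii" already present; 6 new (i, i, u, u, e, u)
Total nodes = 9 + 3 + 5 + 6 + 4 + 9 + 4 + 0 + 3 + 5 + 6 + 0 + 3 + 6 + 4 + 6 = 73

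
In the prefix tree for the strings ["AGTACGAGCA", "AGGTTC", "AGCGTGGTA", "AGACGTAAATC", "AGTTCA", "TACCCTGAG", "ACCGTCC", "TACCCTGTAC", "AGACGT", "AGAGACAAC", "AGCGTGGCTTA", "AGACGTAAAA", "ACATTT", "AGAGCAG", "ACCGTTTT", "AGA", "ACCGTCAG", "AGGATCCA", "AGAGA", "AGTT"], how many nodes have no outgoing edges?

16

A leaf is a node with no children — equivalently, the end of a word that is not a proper prefix of any other stored word.
Those words: "ACATTT", "ACCGTCAG", "ACCGTCC", "ACCGTTTT", "AGACGTAAAA", "AGACGTAAATC", "AGAGACAAC", "AGAGCAG", "AGCGTGGCTTA", "AGCGTGGTA", "AGGATCCA", "AGGTTC", "AGTACGAGCA", "AGTTCA", "TACCCTGAG", "TACCCTGTAC"
Leaf count: 16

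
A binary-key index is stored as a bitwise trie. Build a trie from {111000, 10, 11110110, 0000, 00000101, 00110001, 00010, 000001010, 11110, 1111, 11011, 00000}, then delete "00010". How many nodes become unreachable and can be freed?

2

Walk "00010" from the leaf back toward the root, removing each node that no remaining word uses.
The suffix "10" (2 nodes) is used only by "00010"; the node for "000" still has the child "0", so pruning stops there.
Nodes removed: 2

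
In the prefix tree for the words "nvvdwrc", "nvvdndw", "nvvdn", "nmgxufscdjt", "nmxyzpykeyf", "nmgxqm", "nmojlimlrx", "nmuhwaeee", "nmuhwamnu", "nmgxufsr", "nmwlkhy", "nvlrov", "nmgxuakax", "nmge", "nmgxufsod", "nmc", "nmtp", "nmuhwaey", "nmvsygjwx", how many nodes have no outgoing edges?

A leaf is a node with no children — equivalently, the end of a word that is not a proper prefix of any other stored word.
Those words: "nmc", "nmge", "nmgxqm", "nmgxuakax", "nmgxufscdjt", "nmgxufsod", "nmgxufsr", "nmojlimlrx", "nmtp", "nmuhwaeee", "nmuhwaey", "nmuhwamnu", "nmvsygjwx", "nmwlkhy", "nmxyzpykeyf", "nvlrov", "nvvdndw", "nvvdwrc"
Leaf count: 18

18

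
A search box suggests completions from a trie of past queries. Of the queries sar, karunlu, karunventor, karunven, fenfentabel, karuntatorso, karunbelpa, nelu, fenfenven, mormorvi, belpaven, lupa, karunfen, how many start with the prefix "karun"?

Filter for entries beginning with "karun":
Matches: "karunbelpa", "karunfen", "karunlu", "karuntatorso", "karunven", "karunventor"
Count: 6

6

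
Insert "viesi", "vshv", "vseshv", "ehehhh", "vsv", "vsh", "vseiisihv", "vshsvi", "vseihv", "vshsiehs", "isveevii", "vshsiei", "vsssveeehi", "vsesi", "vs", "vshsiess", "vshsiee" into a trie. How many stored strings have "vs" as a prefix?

Walk to "vs"; the words in its subtree are exactly those with that prefix.
Words under "vs": vs, vseihv, vseiisihv, vseshv, vsesi, vsh, vshsiee, vshsiehs, vshsiei, vshsiess, vshsvi, vshv, vsssveeehi, vsv
Count: 14

14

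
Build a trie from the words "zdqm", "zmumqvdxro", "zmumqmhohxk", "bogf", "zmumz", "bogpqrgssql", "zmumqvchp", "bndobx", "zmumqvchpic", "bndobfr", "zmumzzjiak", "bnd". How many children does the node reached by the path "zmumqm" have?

1

Walk "zmumqm" from the root, arriving at one node.
Characters that immediately follow "zmumqm" among the stored strings: {h}.
That node has 1 child edge.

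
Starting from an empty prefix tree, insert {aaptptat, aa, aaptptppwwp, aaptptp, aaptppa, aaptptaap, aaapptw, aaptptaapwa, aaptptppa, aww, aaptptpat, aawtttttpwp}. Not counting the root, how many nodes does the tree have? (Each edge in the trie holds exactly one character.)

38

Trie structure (* marks end of a word):
(root)
└─ a
   ├─ a *
   │  ├─ a
   │  │  └─ p
   │  │     └─ p
   │  │        └─ t
   │  │           └─ w *
   │  ├─ p
   │  │  └─ t
   │  │     └─ p
   │  │        ├─ p
   │  │        │  └─ a *
   │  │        └─ t
   │  │           ├─ a
   │  │           │  ├─ a
   │  │           │  │  └─ p *
   │  │           │  │     └─ w
   │  │           │  │        └─ a *
   │  │           │  └─ t *
   │  │           └─ p *
   │  │              ├─ a
   │  │              │  └─ t *
   │  │              └─ p
   │  │                 ├─ a *
   │  │                 └─ w
   │  │                    └─ w
   │  │                       └─ p *
   │  └─ w
   │     └─ t
   │        └─ t
   │           └─ t
   │              └─ t
   │                 └─ t
   │                    └─ p
   │                       └─ w
   │                          └─ p *
   └─ w
      └─ w *
Counting every labelled node above: 38.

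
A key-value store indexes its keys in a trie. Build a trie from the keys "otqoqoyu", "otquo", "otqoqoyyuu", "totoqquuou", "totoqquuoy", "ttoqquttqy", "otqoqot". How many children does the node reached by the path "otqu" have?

1

Walk "otqu" from the root, arriving at one node.
Distinct next characters after "otqu": o.
That node has 1 child edge.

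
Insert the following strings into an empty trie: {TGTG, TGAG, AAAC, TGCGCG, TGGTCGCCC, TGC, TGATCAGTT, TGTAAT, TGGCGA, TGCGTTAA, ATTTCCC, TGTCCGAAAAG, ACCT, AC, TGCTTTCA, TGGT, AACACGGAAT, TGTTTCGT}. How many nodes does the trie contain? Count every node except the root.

72

Trace insertions, counting only characters that open a new branch:
  "TGTG" → 4 new (T, G, T, G)
  "TGAG" → prefix "TG" already present; 2 new (A, G)
  "AAAC" → 4 new (A, A, A, C)
  "TGCGCG" → prefix "TG" already present; 4 new (C, G, C, G)
  "TGGTCGCCC" → prefix "TG" already present; 7 new (G, T, C, G, C, C, C)
  "TGC" → prefix "TGC" already present; 0 new (none)
  "TGATCAGTT" → prefix "TGA" already present; 6 new (T, C, A, G, T, T)
  "TGTAAT" → prefix "TGT" already present; 3 new (A, A, T)
  "TGGCGA" → prefix "TGG" already present; 3 new (C, G, A)
  "TGCGTTAA" → prefix "TGCG" already present; 4 new (T, T, A, A)
  "ATTTCCC" → prefix "A" already present; 6 new (T, T, T, C, C, C)
  "TGTCCGAAAAG" → prefix "TGT" already present; 8 new (C, C, G, A, A, A, A, G)
  "ACCT" → prefix "A" already present; 3 new (C, C, T)
  "AC" → prefix "AC" already present; 0 new (none)
  "TGCTTTCA" → prefix "TGC" already present; 5 new (T, T, T, C, A)
  "TGGT" → prefix "TGGT" already present; 0 new (none)
  "AACACGGAAT" → prefix "AA" already present; 8 new (C, A, C, G, G, A, A, T)
  "TGTTTCGT" → prefix "TGT" already present; 5 new (T, T, C, G, T)
Total nodes = 4 + 2 + 4 + 4 + 7 + 0 + 6 + 3 + 3 + 4 + 6 + 8 + 3 + 0 + 5 + 0 + 8 + 5 = 72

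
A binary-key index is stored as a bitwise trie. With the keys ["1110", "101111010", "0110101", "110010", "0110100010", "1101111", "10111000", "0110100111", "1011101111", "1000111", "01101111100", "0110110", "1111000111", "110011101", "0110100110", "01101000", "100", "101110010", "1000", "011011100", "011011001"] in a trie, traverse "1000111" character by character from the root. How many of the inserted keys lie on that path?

Walk "1000111" from the root; an end-of-word marker is hit whenever a stored word is a prefix of "1000111".
Prefixes of the query that are stored words: "100", "1000", "1000111"
Count: 3

3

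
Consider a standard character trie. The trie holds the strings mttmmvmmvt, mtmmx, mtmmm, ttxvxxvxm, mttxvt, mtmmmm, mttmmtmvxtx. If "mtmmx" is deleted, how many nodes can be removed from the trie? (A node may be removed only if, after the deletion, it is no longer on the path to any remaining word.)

After clearing the end-marker at "mtmmx", prune upward until reaching a node still needed by another word.
The suffix "x" (1 node) is used only by "mtmmx"; the node for "mtmm" still has the child "m", so pruning stops there.
Nodes removed: 1

1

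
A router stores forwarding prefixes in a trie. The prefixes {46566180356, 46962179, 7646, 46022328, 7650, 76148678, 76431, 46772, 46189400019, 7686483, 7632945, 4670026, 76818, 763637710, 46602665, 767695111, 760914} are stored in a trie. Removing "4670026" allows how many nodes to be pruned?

After clearing the end-marker at "4670026", prune upward until reaching a node still needed by another word.
The suffix "0026" (4 nodes) is used only by "4670026"; the node for "467" still has the child "7", so pruning stops there.
Nodes removed: 4

4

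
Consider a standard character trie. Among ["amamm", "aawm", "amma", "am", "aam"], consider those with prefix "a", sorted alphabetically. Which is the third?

DFS of the "a" subtree visits, in order: "aam", "aawm", "am", "amamm", "amma"
Position 3: am

am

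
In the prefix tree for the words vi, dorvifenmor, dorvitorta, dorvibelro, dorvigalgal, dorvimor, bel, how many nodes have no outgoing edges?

A leaf is a node with no children — equivalently, the end of a word that is not a proper prefix of any other stored word.
Those words: "bel", "dorvibelro", "dorvifenmor", "dorvigalgal", "dorvimor", "dorvitorta", "vi"
Leaf count: 7

7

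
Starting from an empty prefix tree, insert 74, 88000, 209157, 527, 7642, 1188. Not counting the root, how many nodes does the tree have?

23

Count nodes per top-level branch (shared prefixes stored once):
  '1'-branch (1188): 4 nodes
  '2'-branch (209157): 6 nodes
  '5'-branch (527): 3 nodes
  '7'-branch (74, 7642): 5 nodes
  '8'-branch (88000): 5 nodes
Sum: 23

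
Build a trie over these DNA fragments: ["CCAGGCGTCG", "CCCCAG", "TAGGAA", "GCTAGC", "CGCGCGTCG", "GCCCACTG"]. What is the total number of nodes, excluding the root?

For each word, the new-node count is its length minus the longest prefix already in the trie:
  "CCAGGCGTCG" → 10 new (C, C, A, G, G, C, G, T, C, G)
  "CCCCAG" → prefix "CC" already present; 4 new (C, C, A, G)
  "TAGGAA" → 6 new (T, A, G, G, A, A)
  "GCTAGC" → 6 new (G, C, T, A, G, C)
  "CGCGCGTCG" → prefix "C" already present; 8 new (G, C, G, C, G, T, C, G)
  "GCCCACTG" → prefix "GC" already present; 6 new (C, C, A, C, T, G)
Total nodes = 10 + 4 + 6 + 6 + 8 + 6 = 40

40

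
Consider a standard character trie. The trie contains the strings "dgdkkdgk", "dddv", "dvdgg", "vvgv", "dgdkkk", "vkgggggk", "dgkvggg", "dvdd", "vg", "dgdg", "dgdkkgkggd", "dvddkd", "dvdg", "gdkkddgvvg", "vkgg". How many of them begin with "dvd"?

4

Walk to "dvd"; the words in its subtree are exactly those with that prefix.
Matches: "dvdd", "dvddkd", "dvdg", "dvdgg"
Count: 4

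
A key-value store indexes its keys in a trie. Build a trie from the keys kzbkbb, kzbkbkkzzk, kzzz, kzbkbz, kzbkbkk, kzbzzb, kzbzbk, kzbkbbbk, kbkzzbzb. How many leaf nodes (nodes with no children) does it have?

A leaf is a node with no children — equivalently, the end of a word that is not a proper prefix of any other stored word.
Those words: "kbkzzbzb", "kzbkbbbk", "kzbkbkkzzk", "kzbkbz", "kzbzbk", "kzbzzb", "kzzz"
Leaf count: 7

7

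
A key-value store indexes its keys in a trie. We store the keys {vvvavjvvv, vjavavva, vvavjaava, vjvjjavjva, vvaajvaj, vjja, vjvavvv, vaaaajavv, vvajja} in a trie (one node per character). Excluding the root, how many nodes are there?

53

Insert word by word; a character creates a node only if that edge doesn't already exist:
  "vvvavjvvv" → 9 new (v, v, v, a, v, j, v, v, v)
  "vjavavva" → prefix "v" already present; 7 new (j, a, v, a, v, v, a)
  "vvavjaava" → prefix "vv" already present; 7 new (a, v, j, a, a, v, a)
  "vjvjjavjva" → prefix "vj" already present; 8 new (v, j, j, a, v, j, v, a)
  "vvaajvaj" → prefix "vva" already present; 5 new (a, j, v, a, j)
  "vjja" → prefix "vj" already present; 2 new (j, a)
  "vjvavvv" → prefix "vjv" already present; 4 new (a, v, v, v)
  "vaaaajavv" → prefix "v" already present; 8 new (a, a, a, a, j, a, v, v)
  "vvajja" → prefix "vva" already present; 3 new (j, j, a)
Total nodes = 9 + 7 + 7 + 8 + 5 + 2 + 4 + 8 + 3 = 53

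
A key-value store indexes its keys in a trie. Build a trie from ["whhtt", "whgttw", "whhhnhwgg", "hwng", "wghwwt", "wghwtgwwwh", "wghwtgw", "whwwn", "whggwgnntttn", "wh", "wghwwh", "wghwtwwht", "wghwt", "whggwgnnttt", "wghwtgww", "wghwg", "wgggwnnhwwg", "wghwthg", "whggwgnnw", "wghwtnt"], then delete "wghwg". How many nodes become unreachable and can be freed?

1

Walk "wghwg" from the leaf back toward the root, removing each node that no remaining word uses.
The suffix "g" (1 node) is used only by "wghwg"; the node for "wghw" still has the child "w", so pruning stops there.
Nodes removed: 1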